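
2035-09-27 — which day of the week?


Date: September 27, 2035
Anchor: Jan 1, 2035. With p = 2035 - 1 = 2034: (p + p//4 - p//100 + p//400) mod 7 = (2034 + 508 - 20 + 5) mod 7 = 2527 mod 7 = 0 -> Monday (Mon=0 ... Sun=6)
Days before September (Jan-Aug): 243; offset = 243 + 27 - 1 = 269
Weekday index = (0 + 269) mod 7 = 3

Day of the week: Thursday


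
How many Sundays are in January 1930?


January 1930 has 31 days
Anchor: Jan 1, 1930. With p = 1930 - 1 = 1929: (p + p//4 - p//100 + p//400) mod 7 = (1929 + 482 - 19 + 4) mod 7 = 2396 mod 7 = 2 -> Wednesday (Mon=0 ... Sun=6)
January 1 is the anchor itself -> Wednesday
First Sunday is January 5
Sundays: 5, 12, 19, 26

4 Sundays


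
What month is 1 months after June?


June is month 6
6 + 1 = 7

July


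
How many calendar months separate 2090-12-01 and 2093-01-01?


From December 2090 to January 2093
3 years * 12 = 36 months, minus 11 months = 25

25 months


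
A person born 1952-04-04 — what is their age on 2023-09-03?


Birth: 1952-04-04
Reference: 2023-09-03
Year difference: 2023 - 1952 = 71

71 years old


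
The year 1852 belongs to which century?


Century = (year - 1) // 100 + 1
= (1852 - 1) // 100 + 1
= 1851 // 100 + 1
= 18 + 1

19th century


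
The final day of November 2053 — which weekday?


November 2053 has 30 days
Anchor: Jan 1, 2053. With p = 2053 - 1 = 2052: (p + p//4 - p//100 + p//400) mod 7 = (2052 + 513 - 20 + 5) mod 7 = 2550 mod 7 = 2 -> Wednesday (Mon=0 ... Sun=6)
Days before November (Jan-Oct): 304; November 1 index = (2 + 304) mod 7 = 5 -> Saturday
Last day offset: 30 - 1 = 29 days
Weekday index = (5 + 29) mod 7 = 6

Sunday, November 30


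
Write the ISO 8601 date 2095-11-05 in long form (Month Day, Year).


ISO 2095-11-05 parses as year=2095, month=11, day=05
Month 11 -> November

November 5, 2095


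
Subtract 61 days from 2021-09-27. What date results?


Start: 2021-09-27, subtract 61 days
Back 27 days from September 27 reaches August 31, 2021 -> 34 left
August 2021 has 31 days -> back to July 31, 2021 -> 3 left
July 2021: 31 - 3 = 28 -> lands on July 28

Result: 2021-07-28


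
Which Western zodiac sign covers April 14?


Date: April 14
Conventional tropical zodiac dates: Aries from March 21 onward; Taurus starts April 20
April 14 falls within the Aries range

Aries


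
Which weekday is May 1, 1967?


Target: May 1, 1967
Anchor: Jan 1, 1967. With p = 1967 - 1 = 1966: (p + p//4 - p//100 + p//400) mod 7 = (1966 + 491 - 19 + 4) mod 7 = 2442 mod 7 = 6 -> Sunday (Mon=0 ... Sun=6)
Days before May (Jan-Apr): 120 days
Weekday index = (6 + 120) mod 7 = 0

Monday


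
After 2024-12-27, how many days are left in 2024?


Day of year: 362 of 366
Remaining = 366 - 362

4 days


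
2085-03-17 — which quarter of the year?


Month: March (month 3)
Q1: Jan-Mar, Q2: Apr-Jun, Q3: Jul-Sep, Q4: Oct-Dec

Q1


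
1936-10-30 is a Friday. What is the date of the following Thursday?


Current: Friday
Target: Thursday
Days ahead: 6

Next Thursday: 1936-11-05


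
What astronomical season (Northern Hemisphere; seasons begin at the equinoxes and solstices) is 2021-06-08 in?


Date: June 8
Astronomical Spring (approx.; exact equinox/solstice day varies by year): March 20 to June 20
June 8 falls within the Spring window

Spring


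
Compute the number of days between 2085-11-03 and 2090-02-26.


From 2085-11-03 to 2090-02-26
2085-11-03: days before November = 31 + 28 + 31 + 30 + 31 + 30 + 31 + 31 + 30 + 31 = 304 (2085 is not a leap year); day of year = 304 + 3 = 307
2090-02-26: days before February = 31; day of year = 31 + 26 = 57
Rest of 2085: 365 - 307 = 58
Full years 2086 (365), 2087 (365), 2088 (366), 2089 (365): 1461
Total = 58 + 1461 + 57 = 1576

1576 days


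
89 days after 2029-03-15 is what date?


Start: 2029-03-15, add 89 days
March 2029 has 31 days: 31 - 15 = 16 days to March 31 -> 73 left
April 2029 has 30 days -> 43 left
May 2029 has 31 days -> 12 left
June 2029: 12 <= 30 -> lands on June 12

Result: 2029-06-12


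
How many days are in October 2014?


October 2014

31 days


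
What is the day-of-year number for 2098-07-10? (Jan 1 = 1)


Date: July 10, 2098
Days in months 1 through 6: 181
Plus 10 days in July

Day of year: 191


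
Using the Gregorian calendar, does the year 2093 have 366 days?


Gregorian leap year rule: divisible by 4, but not by 100, unless also by 400.
2093 is not divisible by 4 -> not a leap year

No


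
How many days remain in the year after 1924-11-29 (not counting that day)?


Day of year: 334 of 366
Remaining = 366 - 334

32 days


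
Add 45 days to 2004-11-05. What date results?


Start: 2004-11-05, add 45 days
November 2004 has 30 days: 30 - 5 = 25 days to November 30 -> 20 left
December 2004: 20 <= 31 -> lands on December 20

Result: 2004-12-20


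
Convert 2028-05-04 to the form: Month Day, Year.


ISO 2028-05-04 parses as year=2028, month=05, day=04
Month 5 -> May

May 4, 2028


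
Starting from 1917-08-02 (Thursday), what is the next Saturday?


Current: Thursday
Target: Saturday
Days ahead: 2

Next Saturday: 1917-08-04


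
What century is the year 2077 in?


Century = (year - 1) // 100 + 1
= (2077 - 1) // 100 + 1
= 2076 // 100 + 1
= 20 + 1

21st century


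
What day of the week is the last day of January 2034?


January 2034 has 31 days
Anchor: Jan 1, 2034. With p = 2034 - 1 = 2033: (p + p//4 - p//100 + p//400) mod 7 = (2033 + 508 - 20 + 5) mod 7 = 2526 mod 7 = 6 -> Sunday (Mon=0 ... Sun=6)
January 1 is the anchor itself -> Sunday
Last day offset: 31 - 1 = 30 days
Weekday index = (6 + 30) mod 7 = 1

Tuesday, January 31


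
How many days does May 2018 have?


May 2018

31 days


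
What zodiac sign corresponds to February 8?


Date: February 8
Conventional tropical zodiac dates: Aquarius from January 20 onward; Pisces starts February 19
February 8 falls within the Aquarius range

Aquarius


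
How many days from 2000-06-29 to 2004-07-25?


From 2000-06-29 to 2004-07-25
2000-06-29: days before June = 31 + 29 + 31 + 30 + 31 = 152 (2000 is a leap year); day of year = 152 + 29 = 181
2004-07-25: days before July = 31 + 29 + 31 + 30 + 31 + 30 = 182 (2004 is a leap year); day of year = 182 + 25 = 207
Rest of 2000: 366 - 181 = 185
Full years 2001 (365), 2002 (365), 2003 (365): 1095
Total = 185 + 1095 + 207 = 1487

1487 days


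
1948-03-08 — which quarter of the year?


Month: March (month 3)
Q1: Jan-Mar, Q2: Apr-Jun, Q3: Jul-Sep, Q4: Oct-Dec

Q1


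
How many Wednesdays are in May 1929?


May 1929 has 31 days
Anchor: Jan 1, 1929. With p = 1929 - 1 = 1928: (p + p//4 - p//100 + p//400) mod 7 = (1928 + 482 - 19 + 4) mod 7 = 2395 mod 7 = 1 -> Tuesday (Mon=0 ... Sun=6)
Days before May (Jan-Apr): 120; May 1 index = (1 + 120) mod 7 = 2 -> Wednesday
First Wednesday is May 1
Wednesdays: 1, 8, 15, 22, 29

5 Wednesdays


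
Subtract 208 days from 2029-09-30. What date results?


Start: 2029-09-30, subtract 208 days
Back 30 days from September 30 reaches August 31, 2029 -> 178 left
August 2029 has 31 days -> back to July 31, 2029 -> 147 left
July 2029 has 31 days -> back to June 30, 2029 -> 116 left
June 2029 has 30 days -> back to May 31, 2029 -> 86 left
May 2029 has 31 days -> back to April 30, 2029 -> 55 left
April 2029 has 30 days -> back to March 31, 2029 -> 25 left
March 2029: 31 - 25 = 6 -> lands on March 6

Result: 2029-03-06


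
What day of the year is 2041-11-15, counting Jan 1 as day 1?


Date: November 15, 2041
Days in months 1 through 10: 304
Plus 15 days in November

Day of year: 319


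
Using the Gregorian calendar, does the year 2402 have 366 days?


Gregorian leap year rule: divisible by 4, but not by 100, unless also by 400.
2402 is not divisible by 4 -> not a leap year

No


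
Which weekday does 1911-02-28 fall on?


Date: February 28, 1911
Anchor: Jan 1, 1911. With p = 1911 - 1 = 1910: (p + p//4 - p//100 + p//400) mod 7 = (1910 + 477 - 19 + 4) mod 7 = 2372 mod 7 = 6 -> Sunday (Mon=0 ... Sun=6)
Days before February (Jan): 31; offset = 31 + 28 - 1 = 58
Weekday index = (6 + 58) mod 7 = 1

Day of the week: Tuesday


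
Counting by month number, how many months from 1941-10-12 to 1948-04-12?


From October 1941 to April 1948
7 years * 12 = 84 months, minus 6 months = 78

78 months


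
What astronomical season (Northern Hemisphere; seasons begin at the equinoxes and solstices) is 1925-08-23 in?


Date: August 23
Astronomical Summer (approx.; exact equinox/solstice day varies by year): June 21 to September 21
August 23 falls within the Summer window

Summer


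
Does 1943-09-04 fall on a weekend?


Anchor: Jan 1, 1943. With p = 1943 - 1 = 1942: (p + p//4 - p//100 + p//400) mod 7 = (1942 + 485 - 19 + 4) mod 7 = 2412 mod 7 = 4 -> Friday (Mon=0 ... Sun=6)
Day of year: 247; offset = 246
Weekday index = (4 + 246) mod 7 = 5 -> Saturday
Weekend days: Saturday, Sunday

Yes


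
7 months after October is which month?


October is month 10
10 + 7 = 17; wrap: 17 - 12 = 5

May


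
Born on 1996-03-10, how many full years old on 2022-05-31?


Birth: 1996-03-10
Reference: 2022-05-31
Year difference: 2022 - 1996 = 26

26 years old


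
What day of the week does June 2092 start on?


Target: June 1, 2092
Anchor: Jan 1, 2092. With p = 2092 - 1 = 2091: (p + p//4 - p//100 + p//400) mod 7 = (2091 + 522 - 20 + 5) mod 7 = 2598 mod 7 = 1 -> Tuesday (Mon=0 ... Sun=6)
Days before June (Jan-May): 152 days
Weekday index = (1 + 152) mod 7 = 6

Sunday


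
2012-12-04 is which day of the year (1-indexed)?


Date: December 4, 2012
Days in months 1 through 11: 335
Plus 4 days in December

Day of year: 339


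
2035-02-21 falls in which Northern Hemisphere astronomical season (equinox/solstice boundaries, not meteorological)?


Date: February 21
Astronomical Winter (approx.; exact equinox/solstice day varies by year): December 21 to March 19
February 21 falls within the Winter window

Winter


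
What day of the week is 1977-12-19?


Date: December 19, 1977
Anchor: Jan 1, 1977. With p = 1977 - 1 = 1976: (p + p//4 - p//100 + p//400) mod 7 = (1976 + 494 - 19 + 4) mod 7 = 2455 mod 7 = 5 -> Saturday (Mon=0 ... Sun=6)
Days before December (Jan-Nov): 334; offset = 334 + 19 - 1 = 352
Weekday index = (5 + 352) mod 7 = 0

Day of the week: Monday


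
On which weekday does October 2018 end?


October 2018 has 31 days
Anchor: Jan 1, 2018. With p = 2018 - 1 = 2017: (p + p//4 - p//100 + p//400) mod 7 = (2017 + 504 - 20 + 5) mod 7 = 2506 mod 7 = 0 -> Monday (Mon=0 ... Sun=6)
Days before October (Jan-Sep): 273; October 1 index = (0 + 273) mod 7 = 0 -> Monday
Last day offset: 31 - 1 = 30 days
Weekday index = (0 + 30) mod 7 = 2

Wednesday, October 31


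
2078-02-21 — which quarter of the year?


Month: February (month 2)
Q1: Jan-Mar, Q2: Apr-Jun, Q3: Jul-Sep, Q4: Oct-Dec

Q1


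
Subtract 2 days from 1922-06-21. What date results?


Start: 1922-06-21, subtract 2 days
21 - 2 = 19 stays within June 1922

Result: 1922-06-19


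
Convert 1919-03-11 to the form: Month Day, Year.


ISO 1919-03-11 parses as year=1919, month=03, day=11
Month 3 -> March

March 11, 1919


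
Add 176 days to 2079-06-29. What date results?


Start: 2079-06-29, add 176 days
June 2079 has 30 days: 30 - 29 = 1 day to June 30 -> 175 left
July 2079 has 31 days -> 144 left
August 2079 has 31 days -> 113 left
September 2079 has 30 days -> 83 left
October 2079 has 31 days -> 52 left
November 2079 has 30 days -> 22 left
December 2079: 22 <= 31 -> lands on December 22

Result: 2079-12-22


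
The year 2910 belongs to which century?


Century = (year - 1) // 100 + 1
= (2910 - 1) // 100 + 1
= 2909 // 100 + 1
= 29 + 1

30th century


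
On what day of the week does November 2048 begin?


Target: November 1, 2048
Anchor: Jan 1, 2048. With p = 2048 - 1 = 2047: (p + p//4 - p//100 + p//400) mod 7 = (2047 + 511 - 20 + 5) mod 7 = 2543 mod 7 = 2 -> Wednesday (Mon=0 ... Sun=6)
Days before November (Jan-Oct): 305 days
Weekday index = (2 + 305) mod 7 = 6

Sunday


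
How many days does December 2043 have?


December 2043

31 days


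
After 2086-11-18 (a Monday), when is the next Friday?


Current: Monday
Target: Friday
Days ahead: 4

Next Friday: 2086-11-22


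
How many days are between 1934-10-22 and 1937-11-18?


From 1934-10-22 to 1937-11-18
1934-10-22: days before October = 31 + 28 + 31 + 30 + 31 + 30 + 31 + 31 + 30 = 273 (1934 is not a leap year); day of year = 273 + 22 = 295
1937-11-18: days before November = 31 + 28 + 31 + 30 + 31 + 30 + 31 + 31 + 30 + 31 = 304 (1937 is not a leap year); day of year = 304 + 18 = 322
Rest of 1934: 365 - 295 = 70
Full years 1935 (365), 1936 (366): 731
Total = 70 + 731 + 322 = 1123

1123 days


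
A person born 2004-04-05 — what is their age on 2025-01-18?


Birth: 2004-04-05
Reference: 2025-01-18
Year difference: 2025 - 2004 = 21
Birthday not yet reached in 2025, subtract 1

20 years old


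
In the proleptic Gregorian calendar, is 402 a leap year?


Gregorian leap year rule: divisible by 4, but not by 100, unless also by 400.
402 is not divisible by 4 -> not a leap year

No


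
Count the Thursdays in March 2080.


March 2080 has 31 days
Anchor: Jan 1, 2080. With p = 2080 - 1 = 2079: (p + p//4 - p//100 + p//400) mod 7 = (2079 + 519 - 20 + 5) mod 7 = 2583 mod 7 = 0 -> Monday (Mon=0 ... Sun=6)
Days before March (Jan-Feb): 60; March 1 index = (0 + 60) mod 7 = 4 -> Friday
First Thursday is March 7
Thursdays: 7, 14, 21, 28

4 Thursdays


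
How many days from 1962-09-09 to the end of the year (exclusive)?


Day of year: 252 of 365
Remaining = 365 - 252

113 days


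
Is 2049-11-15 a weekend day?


Anchor: Jan 1, 2049. With p = 2049 - 1 = 2048: (p + p//4 - p//100 + p//400) mod 7 = (2048 + 512 - 20 + 5) mod 7 = 2545 mod 7 = 4 -> Friday (Mon=0 ... Sun=6)
Day of year: 319; offset = 318
Weekday index = (4 + 318) mod 7 = 0 -> Monday
Weekend days: Saturday, Sunday

No


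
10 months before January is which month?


January is month 1
1 - 10 = -9; wrap: -9 + 12 = 3

March


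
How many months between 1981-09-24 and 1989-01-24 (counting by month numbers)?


From September 1981 to January 1989
8 years * 12 = 96 months, minus 8 months = 88

88 months


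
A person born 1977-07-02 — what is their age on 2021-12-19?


Birth: 1977-07-02
Reference: 2021-12-19
Year difference: 2021 - 1977 = 44

44 years old


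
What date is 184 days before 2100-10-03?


Start: 2100-10-03, subtract 184 days
Back 3 days from October 3 reaches September 30, 2100 -> 181 left
September 2100 has 30 days -> back to August 31, 2100 -> 151 left
August 2100 has 31 days -> back to July 31, 2100 -> 120 left
July 2100 has 31 days -> back to June 30, 2100 -> 89 left
June 2100 has 30 days -> back to May 31, 2100 -> 59 left
May 2100 has 31 days -> back to April 30, 2100 -> 28 left
April 2100: 30 - 28 = 2 -> lands on April 2

Result: 2100-04-02


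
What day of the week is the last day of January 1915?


January 1915 has 31 days
Anchor: Jan 1, 1915. With p = 1915 - 1 = 1914: (p + p//4 - p//100 + p//400) mod 7 = (1914 + 478 - 19 + 4) mod 7 = 2377 mod 7 = 4 -> Friday (Mon=0 ... Sun=6)
January 1 is the anchor itself -> Friday
Last day offset: 31 - 1 = 30 days
Weekday index = (4 + 30) mod 7 = 6

Sunday, January 31


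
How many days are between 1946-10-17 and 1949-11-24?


From 1946-10-17 to 1949-11-24
1946-10-17: days before October = 31 + 28 + 31 + 30 + 31 + 30 + 31 + 31 + 30 = 273 (1946 is not a leap year); day of year = 273 + 17 = 290
1949-11-24: days before November = 31 + 28 + 31 + 30 + 31 + 30 + 31 + 31 + 30 + 31 = 304 (1949 is not a leap year); day of year = 304 + 24 = 328
Rest of 1946: 365 - 290 = 75
Full years 1947 (365), 1948 (366): 731
Total = 75 + 731 + 328 = 1134

1134 days


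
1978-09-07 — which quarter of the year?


Month: September (month 9)
Q1: Jan-Mar, Q2: Apr-Jun, Q3: Jul-Sep, Q4: Oct-Dec

Q3


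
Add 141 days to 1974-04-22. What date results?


Start: 1974-04-22, add 141 days
April 1974 has 30 days: 30 - 22 = 8 days to April 30 -> 133 left
May 1974 has 31 days -> 102 left
June 1974 has 30 days -> 72 left
July 1974 has 31 days -> 41 left
August 1974 has 31 days -> 10 left
September 1974: 10 <= 30 -> lands on September 10

Result: 1974-09-10


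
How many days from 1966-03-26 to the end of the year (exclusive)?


Day of year: 85 of 365
Remaining = 365 - 85

280 days


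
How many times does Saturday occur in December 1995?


December 1995 has 31 days
Anchor: Jan 1, 1995. With p = 1995 - 1 = 1994: (p + p//4 - p//100 + p//400) mod 7 = (1994 + 498 - 19 + 4) mod 7 = 2477 mod 7 = 6 -> Sunday (Mon=0 ... Sun=6)
Days before December (Jan-Nov): 334; December 1 index = (6 + 334) mod 7 = 4 -> Friday
First Saturday is December 2
Saturdays: 2, 9, 16, 23, 30

5 Saturdays


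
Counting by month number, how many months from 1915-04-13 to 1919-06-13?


From April 1915 to June 1919
4 years * 12 = 48 months, plus 2 months = 50

50 months


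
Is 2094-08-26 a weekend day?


Anchor: Jan 1, 2094. With p = 2094 - 1 = 2093: (p + p//4 - p//100 + p//400) mod 7 = (2093 + 523 - 20 + 5) mod 7 = 2601 mod 7 = 4 -> Friday (Mon=0 ... Sun=6)
Day of year: 238; offset = 237
Weekday index = (4 + 237) mod 7 = 3 -> Thursday
Weekend days: Saturday, Sunday

No


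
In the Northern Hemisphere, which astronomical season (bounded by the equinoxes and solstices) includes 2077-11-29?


Date: November 29
Astronomical Autumn (approx.; exact equinox/solstice day varies by year): September 22 to December 20
November 29 falls within the Autumn window

Autumn


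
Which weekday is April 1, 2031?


Target: April 1, 2031
Anchor: Jan 1, 2031. With p = 2031 - 1 = 2030: (p + p//4 - p//100 + p//400) mod 7 = (2030 + 507 - 20 + 5) mod 7 = 2522 mod 7 = 2 -> Wednesday (Mon=0 ... Sun=6)
Days before April (Jan-Mar): 90 days
Weekday index = (2 + 90) mod 7 = 1

Tuesday


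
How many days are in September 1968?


September 1968

30 days


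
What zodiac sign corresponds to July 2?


Date: July 2
Conventional tropical zodiac dates: Cancer from June 21 onward; Leo starts July 23
July 2 falls within the Cancer range

Cancer


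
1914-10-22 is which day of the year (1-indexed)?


Date: October 22, 1914
Days in months 1 through 9: 273
Plus 22 days in October

Day of year: 295


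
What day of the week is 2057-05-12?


Date: May 12, 2057
Anchor: Jan 1, 2057. With p = 2057 - 1 = 2056: (p + p//4 - p//100 + p//400) mod 7 = (2056 + 514 - 20 + 5) mod 7 = 2555 mod 7 = 0 -> Monday (Mon=0 ... Sun=6)
Days before May (Jan-Apr): 120; offset = 120 + 12 - 1 = 131
Weekday index = (0 + 131) mod 7 = 5

Day of the week: Saturday


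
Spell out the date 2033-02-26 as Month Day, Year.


ISO 2033-02-26 parses as year=2033, month=02, day=26
Month 2 -> February

February 26, 2033


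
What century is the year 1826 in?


Century = (year - 1) // 100 + 1
= (1826 - 1) // 100 + 1
= 1825 // 100 + 1
= 18 + 1

19th century


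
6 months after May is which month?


May is month 5
5 + 6 = 11

November


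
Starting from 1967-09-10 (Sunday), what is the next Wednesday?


Current: Sunday
Target: Wednesday
Days ahead: 3

Next Wednesday: 1967-09-13


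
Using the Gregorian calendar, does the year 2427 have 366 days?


Gregorian leap year rule: divisible by 4, but not by 100, unless also by 400.
2427 is not divisible by 4 -> not a leap year

No


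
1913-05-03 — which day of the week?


Date: May 3, 1913
Anchor: Jan 1, 1913. With p = 1913 - 1 = 1912: (p + p//4 - p//100 + p//400) mod 7 = (1912 + 478 - 19 + 4) mod 7 = 2375 mod 7 = 2 -> Wednesday (Mon=0 ... Sun=6)
Days before May (Jan-Apr): 120; offset = 120 + 3 - 1 = 122
Weekday index = (2 + 122) mod 7 = 5

Day of the week: Saturday


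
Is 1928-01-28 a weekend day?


Anchor: Jan 1, 1928. With p = 1928 - 1 = 1927: (p + p//4 - p//100 + p//400) mod 7 = (1927 + 481 - 19 + 4) mod 7 = 2393 mod 7 = 6 -> Sunday (Mon=0 ... Sun=6)
Day of year: 28; offset = 27
Weekday index = (6 + 27) mod 7 = 5 -> Saturday
Weekend days: Saturday, Sunday

Yes


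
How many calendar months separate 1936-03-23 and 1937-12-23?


From March 1936 to December 1937
1 year * 12 = 12 months, plus 9 months = 21

21 months


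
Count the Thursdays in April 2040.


April 2040 has 30 days
Anchor: Jan 1, 2040. With p = 2040 - 1 = 2039: (p + p//4 - p//100 + p//400) mod 7 = (2039 + 509 - 20 + 5) mod 7 = 2533 mod 7 = 6 -> Sunday (Mon=0 ... Sun=6)
Days before April (Jan-Mar): 91; April 1 index = (6 + 91) mod 7 = 6 -> Sunday
First Thursday is April 5
Thursdays: 5, 12, 19, 26

4 Thursdays


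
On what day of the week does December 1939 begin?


Target: December 1, 1939
Anchor: Jan 1, 1939. With p = 1939 - 1 = 1938: (p + p//4 - p//100 + p//400) mod 7 = (1938 + 484 - 19 + 4) mod 7 = 2407 mod 7 = 6 -> Sunday (Mon=0 ... Sun=6)
Days before December (Jan-Nov): 334 days
Weekday index = (6 + 334) mod 7 = 4

Friday


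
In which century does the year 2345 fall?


Century = (year - 1) // 100 + 1
= (2345 - 1) // 100 + 1
= 2344 // 100 + 1
= 23 + 1

24th century


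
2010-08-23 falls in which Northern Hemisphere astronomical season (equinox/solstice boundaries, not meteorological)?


Date: August 23
Astronomical Summer (approx.; exact equinox/solstice day varies by year): June 21 to September 21
August 23 falls within the Summer window

Summer


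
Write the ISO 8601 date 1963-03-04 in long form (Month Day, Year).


ISO 1963-03-04 parses as year=1963, month=03, day=04
Month 3 -> March

March 4, 1963


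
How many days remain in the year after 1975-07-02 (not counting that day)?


Day of year: 183 of 365
Remaining = 365 - 183

182 days


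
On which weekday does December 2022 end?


December 2022 has 31 days
Anchor: Jan 1, 2022. With p = 2022 - 1 = 2021: (p + p//4 - p//100 + p//400) mod 7 = (2021 + 505 - 20 + 5) mod 7 = 2511 mod 7 = 5 -> Saturday (Mon=0 ... Sun=6)
Days before December (Jan-Nov): 334; December 1 index = (5 + 334) mod 7 = 3 -> Thursday
Last day offset: 31 - 1 = 30 days
Weekday index = (3 + 30) mod 7 = 5

Saturday, December 31


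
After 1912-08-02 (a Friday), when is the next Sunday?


Current: Friday
Target: Sunday
Days ahead: 2

Next Sunday: 1912-08-04


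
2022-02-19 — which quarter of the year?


Month: February (month 2)
Q1: Jan-Mar, Q2: Apr-Jun, Q3: Jul-Sep, Q4: Oct-Dec

Q1


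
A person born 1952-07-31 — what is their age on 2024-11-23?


Birth: 1952-07-31
Reference: 2024-11-23
Year difference: 2024 - 1952 = 72

72 years old


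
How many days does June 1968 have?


June 1968

30 days


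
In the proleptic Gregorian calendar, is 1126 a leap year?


Gregorian leap year rule: divisible by 4, but not by 100, unless also by 400.
1126 is not divisible by 4 -> not a leap year

No


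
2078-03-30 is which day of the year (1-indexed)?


Date: March 30, 2078
Days in months 1 through 2: 59
Plus 30 days in March

Day of year: 89


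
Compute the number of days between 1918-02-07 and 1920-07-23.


From 1918-02-07 to 1920-07-23
1918-02-07: days before February = 31; day of year = 31 + 7 = 38
1920-07-23: days before July = 31 + 29 + 31 + 30 + 31 + 30 = 182 (1920 is a leap year); day of year = 182 + 23 = 205
Rest of 1918: 365 - 38 = 327
Full years 1919 (365): 365
Total = 327 + 365 + 205 = 897

897 days


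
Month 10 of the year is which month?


Month 10 of 12

October


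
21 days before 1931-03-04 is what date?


Start: 1931-03-04, subtract 21 days
Back 4 days from March 4 reaches February 28, 1931 -> 17 left
February 1931: 28 - 17 = 11 -> lands on February 11

Result: 1931-02-11


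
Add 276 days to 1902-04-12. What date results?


Start: 1902-04-12, add 276 days
April 1902 has 30 days: 30 - 12 = 18 days to April 30 -> 258 left
May 1902 has 31 days -> 227 left
June 1902 has 30 days -> 197 left
July 1902 has 31 days -> 166 left
August 1902 has 31 days -> 135 left
September 1902 has 30 days -> 105 left
October 1902 has 31 days -> 74 left
November 1902 has 30 days -> 44 left
December 1902 has 31 days -> 13 left
January 1903: 13 <= 31 -> lands on January 13

Result: 1903-01-13


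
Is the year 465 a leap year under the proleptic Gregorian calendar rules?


Gregorian leap year rule: divisible by 4, but not by 100, unless also by 400.
465 is not divisible by 4 -> not a leap year

No


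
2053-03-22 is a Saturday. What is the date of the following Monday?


Current: Saturday
Target: Monday
Days ahead: 2

Next Monday: 2053-03-24


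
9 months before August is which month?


August is month 8
8 - 9 = -1; wrap: -1 + 12 = 11

November


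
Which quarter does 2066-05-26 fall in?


Month: May (month 5)
Q1: Jan-Mar, Q2: Apr-Jun, Q3: Jul-Sep, Q4: Oct-Dec

Q2


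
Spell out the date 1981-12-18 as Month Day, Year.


ISO 1981-12-18 parses as year=1981, month=12, day=18
Month 12 -> December

December 18, 1981


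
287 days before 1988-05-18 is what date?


Start: 1988-05-18, subtract 287 days
Back 18 days from May 18 reaches April 30, 1988 -> 269 left
April 1988 has 30 days -> back to March 31, 1988 -> 239 left
March 1988 has 31 days -> back to February 29, 1988 -> 208 left
February 1988 has 29 days -> back to January 31, 1988 -> 179 left
January 1988 has 31 days -> back to December 31, 1987 -> 148 left
December 1987 has 31 days -> back to November 30, 1987 -> 117 left
November 1987 has 30 days -> back to October 31, 1987 -> 87 left
October 1987 has 31 days -> back to September 30, 1987 -> 56 left
September 1987 has 30 days -> back to August 31, 1987 -> 26 left
August 1987: 31 - 26 = 5 -> lands on August 5

Result: 1987-08-05


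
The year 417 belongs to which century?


Century = (year - 1) // 100 + 1
= (417 - 1) // 100 + 1
= 416 // 100 + 1
= 4 + 1

5th century


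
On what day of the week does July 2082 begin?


Target: July 1, 2082
Anchor: Jan 1, 2082. With p = 2082 - 1 = 2081: (p + p//4 - p//100 + p//400) mod 7 = (2081 + 520 - 20 + 5) mod 7 = 2586 mod 7 = 3 -> Thursday (Mon=0 ... Sun=6)
Days before July (Jan-Jun): 181 days
Weekday index = (3 + 181) mod 7 = 2

Wednesday


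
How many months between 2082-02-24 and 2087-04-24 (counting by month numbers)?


From February 2082 to April 2087
5 years * 12 = 60 months, plus 2 months = 62

62 months


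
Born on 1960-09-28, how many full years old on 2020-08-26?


Birth: 1960-09-28
Reference: 2020-08-26
Year difference: 2020 - 1960 = 60
Birthday not yet reached in 2020, subtract 1

59 years old


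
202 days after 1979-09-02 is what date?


Start: 1979-09-02, add 202 days
September 1979 has 30 days: 30 - 2 = 28 days to September 30 -> 174 left
October 1979 has 31 days -> 143 left
November 1979 has 30 days -> 113 left
December 1979 has 31 days -> 82 left
January 1980 has 31 days -> 51 left
February 1980 has 29 days -> 22 left
March 1980: 22 <= 31 -> lands on March 22

Result: 1980-03-22


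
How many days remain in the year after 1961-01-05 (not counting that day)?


Day of year: 5 of 365
Remaining = 365 - 5

360 days


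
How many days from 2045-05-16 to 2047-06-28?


From 2045-05-16 to 2047-06-28
2045-05-16: days before May = 31 + 28 + 31 + 30 = 120 (2045 is not a leap year); day of year = 120 + 16 = 136
2047-06-28: days before June = 31 + 28 + 31 + 30 + 31 = 151 (2047 is not a leap year); day of year = 151 + 28 = 179
Rest of 2045: 365 - 136 = 229
Full years 2046 (365): 365
Total = 229 + 365 + 179 = 773

773 days


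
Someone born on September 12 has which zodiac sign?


Date: September 12
Conventional tropical zodiac dates: Virgo from August 23 onward; Libra starts September 23
September 12 falls within the Virgo range

Virgo


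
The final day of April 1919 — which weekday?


April 1919 has 30 days
Anchor: Jan 1, 1919. With p = 1919 - 1 = 1918: (p + p//4 - p//100 + p//400) mod 7 = (1918 + 479 - 19 + 4) mod 7 = 2382 mod 7 = 2 -> Wednesday (Mon=0 ... Sun=6)
Days before April (Jan-Mar): 90; April 1 index = (2 + 90) mod 7 = 1 -> Tuesday
Last day offset: 30 - 1 = 29 days
Weekday index = (1 + 29) mod 7 = 2

Wednesday, April 30


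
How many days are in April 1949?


April 1949

30 days


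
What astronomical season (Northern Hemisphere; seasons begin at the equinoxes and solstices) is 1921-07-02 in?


Date: July 2
Astronomical Summer (approx.; exact equinox/solstice day varies by year): June 21 to September 21
July 2 falls within the Summer window

Summer


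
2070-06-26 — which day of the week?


Date: June 26, 2070
Anchor: Jan 1, 2070. With p = 2070 - 1 = 2069: (p + p//4 - p//100 + p//400) mod 7 = (2069 + 517 - 20 + 5) mod 7 = 2571 mod 7 = 2 -> Wednesday (Mon=0 ... Sun=6)
Days before June (Jan-May): 151; offset = 151 + 26 - 1 = 176
Weekday index = (2 + 176) mod 7 = 3

Day of the week: Thursday


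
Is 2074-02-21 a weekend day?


Anchor: Jan 1, 2074. With p = 2074 - 1 = 2073: (p + p//4 - p//100 + p//400) mod 7 = (2073 + 518 - 20 + 5) mod 7 = 2576 mod 7 = 0 -> Monday (Mon=0 ... Sun=6)
Day of year: 52; offset = 51
Weekday index = (0 + 51) mod 7 = 2 -> Wednesday
Weekend days: Saturday, Sunday

No


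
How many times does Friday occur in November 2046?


November 2046 has 30 days
Anchor: Jan 1, 2046. With p = 2046 - 1 = 2045: (p + p//4 - p//100 + p//400) mod 7 = (2045 + 511 - 20 + 5) mod 7 = 2541 mod 7 = 0 -> Monday (Mon=0 ... Sun=6)
Days before November (Jan-Oct): 304; November 1 index = (0 + 304) mod 7 = 3 -> Thursday
First Friday is November 2
Fridays: 2, 9, 16, 23, 30

5 Fridays


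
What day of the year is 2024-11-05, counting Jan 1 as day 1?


Date: November 5, 2024
Days in months 1 through 10: 305
Plus 5 days in November

Day of year: 310


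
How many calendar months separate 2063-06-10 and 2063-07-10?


From June 2063 to July 2063
0 years * 12 = 0 months, plus 1 month = 1

1 month


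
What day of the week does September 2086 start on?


Target: September 1, 2086
Anchor: Jan 1, 2086. With p = 2086 - 1 = 2085: (p + p//4 - p//100 + p//400) mod 7 = (2085 + 521 - 20 + 5) mod 7 = 2591 mod 7 = 1 -> Tuesday (Mon=0 ... Sun=6)
Days before September (Jan-Aug): 243 days
Weekday index = (1 + 243) mod 7 = 6

Sunday


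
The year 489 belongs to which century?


Century = (year - 1) // 100 + 1
= (489 - 1) // 100 + 1
= 488 // 100 + 1
= 4 + 1

5th century


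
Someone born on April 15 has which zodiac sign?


Date: April 15
Conventional tropical zodiac dates: Aries from March 21 onward; Taurus starts April 20
April 15 falls within the Aries range

Aries


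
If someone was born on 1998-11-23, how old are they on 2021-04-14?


Birth: 1998-11-23
Reference: 2021-04-14
Year difference: 2021 - 1998 = 23
Birthday not yet reached in 2021, subtract 1

22 years old


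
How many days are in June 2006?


June 2006

30 days


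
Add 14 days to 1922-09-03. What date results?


Start: 1922-09-03, add 14 days
September 1922 has 30 days; 3 + 14 = 17 stays within September

Result: 1922-09-17


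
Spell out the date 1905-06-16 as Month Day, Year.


ISO 1905-06-16 parses as year=1905, month=06, day=16
Month 6 -> June

June 16, 1905


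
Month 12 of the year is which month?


Month 12 of 12

December


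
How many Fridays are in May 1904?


May 1904 has 31 days
Anchor: Jan 1, 1904. With p = 1904 - 1 = 1903: (p + p//4 - p//100 + p//400) mod 7 = (1903 + 475 - 19 + 4) mod 7 = 2363 mod 7 = 4 -> Friday (Mon=0 ... Sun=6)
Days before May (Jan-Apr): 121; May 1 index = (4 + 121) mod 7 = 6 -> Sunday
First Friday is May 6
Fridays: 6, 13, 20, 27

4 Fridays


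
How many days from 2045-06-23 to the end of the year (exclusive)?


Day of year: 174 of 365
Remaining = 365 - 174

191 days


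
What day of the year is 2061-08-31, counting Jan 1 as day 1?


Date: August 31, 2061
Days in months 1 through 7: 212
Plus 31 days in August

Day of year: 243


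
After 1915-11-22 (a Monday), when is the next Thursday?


Current: Monday
Target: Thursday
Days ahead: 3

Next Thursday: 1915-11-25


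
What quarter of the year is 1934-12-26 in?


Month: December (month 12)
Q1: Jan-Mar, Q2: Apr-Jun, Q3: Jul-Sep, Q4: Oct-Dec

Q4


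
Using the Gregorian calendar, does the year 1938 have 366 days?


Gregorian leap year rule: divisible by 4, but not by 100, unless also by 400.
1938 is not divisible by 4 -> not a leap year

No


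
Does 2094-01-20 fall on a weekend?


Anchor: Jan 1, 2094. With p = 2094 - 1 = 2093: (p + p//4 - p//100 + p//400) mod 7 = (2093 + 523 - 20 + 5) mod 7 = 2601 mod 7 = 4 -> Friday (Mon=0 ... Sun=6)
Day of year: 20; offset = 19
Weekday index = (4 + 19) mod 7 = 2 -> Wednesday
Weekend days: Saturday, Sunday

No


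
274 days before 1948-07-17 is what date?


Start: 1948-07-17, subtract 274 days
Back 17 days from July 17 reaches June 30, 1948 -> 257 left
June 1948 has 30 days -> back to May 31, 1948 -> 227 left
May 1948 has 31 days -> back to April 30, 1948 -> 196 left
April 1948 has 30 days -> back to March 31, 1948 -> 166 left
March 1948 has 31 days -> back to February 29, 1948 -> 135 left
February 1948 has 29 days -> back to January 31, 1948 -> 106 left
January 1948 has 31 days -> back to December 31, 1947 -> 75 left
December 1947 has 31 days -> back to November 30, 1947 -> 44 left
November 1947 has 30 days -> back to October 31, 1947 -> 14 left
October 1947: 31 - 14 = 17 -> lands on October 17

Result: 1947-10-17


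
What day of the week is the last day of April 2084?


April 2084 has 30 days
Anchor: Jan 1, 2084. With p = 2084 - 1 = 2083: (p + p//4 - p//100 + p//400) mod 7 = (2083 + 520 - 20 + 5) mod 7 = 2588 mod 7 = 5 -> Saturday (Mon=0 ... Sun=6)
Days before April (Jan-Mar): 91; April 1 index = (5 + 91) mod 7 = 5 -> Saturday
Last day offset: 30 - 1 = 29 days
Weekday index = (5 + 29) mod 7 = 6

Sunday, April 30


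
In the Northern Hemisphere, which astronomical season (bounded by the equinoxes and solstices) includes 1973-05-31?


Date: May 31
Astronomical Spring (approx.; exact equinox/solstice day varies by year): March 20 to June 20
May 31 falls within the Spring window

Spring


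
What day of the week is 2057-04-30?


Date: April 30, 2057
Anchor: Jan 1, 2057. With p = 2057 - 1 = 2056: (p + p//4 - p//100 + p//400) mod 7 = (2056 + 514 - 20 + 5) mod 7 = 2555 mod 7 = 0 -> Monday (Mon=0 ... Sun=6)
Days before April (Jan-Mar): 90; offset = 90 + 30 - 1 = 119
Weekday index = (0 + 119) mod 7 = 0

Day of the week: Monday


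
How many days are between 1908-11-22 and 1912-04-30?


From 1908-11-22 to 1912-04-30
1908-11-22: days before November = 31 + 29 + 31 + 30 + 31 + 30 + 31 + 31 + 30 + 31 = 305 (1908 is a leap year); day of year = 305 + 22 = 327
1912-04-30: days before April = 31 + 29 + 31 = 91 (1912 is a leap year); day of year = 91 + 30 = 121
Rest of 1908: 366 - 327 = 39
Full years 1909 (365), 1910 (365), 1911 (365): 1095
Total = 39 + 1095 + 121 = 1255

1255 days


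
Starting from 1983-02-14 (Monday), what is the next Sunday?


Current: Monday
Target: Sunday
Days ahead: 6

Next Sunday: 1983-02-20


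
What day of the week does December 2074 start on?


Target: December 1, 2074
Anchor: Jan 1, 2074. With p = 2074 - 1 = 2073: (p + p//4 - p//100 + p//400) mod 7 = (2073 + 518 - 20 + 5) mod 7 = 2576 mod 7 = 0 -> Monday (Mon=0 ... Sun=6)
Days before December (Jan-Nov): 334 days
Weekday index = (0 + 334) mod 7 = 5

Saturday


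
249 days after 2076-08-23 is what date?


Start: 2076-08-23, add 249 days
August 2076 has 31 days: 31 - 23 = 8 days to August 31 -> 241 left
September 2076 has 30 days -> 211 left
October 2076 has 31 days -> 180 left
November 2076 has 30 days -> 150 left
December 2076 has 31 days -> 119 left
January 2077 has 31 days -> 88 left
February 2077 has 28 days -> 60 left
March 2077 has 31 days -> 29 left
April 2077: 29 <= 30 -> lands on April 29

Result: 2077-04-29


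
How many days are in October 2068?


October 2068

31 days


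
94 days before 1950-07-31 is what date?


Start: 1950-07-31, subtract 94 days
Back 31 days from July 31 reaches June 30, 1950 -> 63 left
June 1950 has 30 days -> back to May 31, 1950 -> 33 left
May 1950 has 31 days -> back to April 30, 1950 -> 2 left
April 1950: 30 - 2 = 28 -> lands on April 28

Result: 1950-04-28


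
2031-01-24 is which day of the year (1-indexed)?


Date: January 24, 2031
No months before January
Plus 24 days in January

Day of year: 24


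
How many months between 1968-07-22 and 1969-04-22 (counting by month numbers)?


From July 1968 to April 1969
1 year * 12 = 12 months, minus 3 months = 9

9 months


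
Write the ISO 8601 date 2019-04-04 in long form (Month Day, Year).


ISO 2019-04-04 parses as year=2019, month=04, day=04
Month 4 -> April

April 4, 2019


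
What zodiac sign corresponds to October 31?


Date: October 31
Conventional tropical zodiac dates: Scorpio from October 23 onward; Sagittarius starts November 22
October 31 falls within the Scorpio range

Scorpio


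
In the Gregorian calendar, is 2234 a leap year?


Gregorian leap year rule: divisible by 4, but not by 100, unless also by 400.
2234 is not divisible by 4 -> not a leap year

No


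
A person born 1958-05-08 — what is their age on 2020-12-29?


Birth: 1958-05-08
Reference: 2020-12-29
Year difference: 2020 - 1958 = 62

62 years old


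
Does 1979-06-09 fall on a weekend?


Anchor: Jan 1, 1979. With p = 1979 - 1 = 1978: (p + p//4 - p//100 + p//400) mod 7 = (1978 + 494 - 19 + 4) mod 7 = 2457 mod 7 = 0 -> Monday (Mon=0 ... Sun=6)
Day of year: 160; offset = 159
Weekday index = (0 + 159) mod 7 = 5 -> Saturday
Weekend days: Saturday, Sunday

Yes


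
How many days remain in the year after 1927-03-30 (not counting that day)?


Day of year: 89 of 365
Remaining = 365 - 89

276 days


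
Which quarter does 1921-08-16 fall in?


Month: August (month 8)
Q1: Jan-Mar, Q2: Apr-Jun, Q3: Jul-Sep, Q4: Oct-Dec

Q3


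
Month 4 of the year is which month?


Month 4 of 12

April


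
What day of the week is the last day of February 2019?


February 2019 has 28 days
Anchor: Jan 1, 2019. With p = 2019 - 1 = 2018: (p + p//4 - p//100 + p//400) mod 7 = (2018 + 504 - 20 + 5) mod 7 = 2507 mod 7 = 1 -> Tuesday (Mon=0 ... Sun=6)
Days before February (Jan): 31; February 1 index = (1 + 31) mod 7 = 4 -> Friday
Last day offset: 28 - 1 = 27 days
Weekday index = (4 + 27) mod 7 = 3

Thursday, February 28


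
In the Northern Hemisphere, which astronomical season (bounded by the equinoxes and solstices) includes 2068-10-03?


Date: October 3
Astronomical Autumn (approx.; exact equinox/solstice day varies by year): September 22 to December 20
October 3 falls within the Autumn window

Autumn


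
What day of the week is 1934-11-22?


Date: November 22, 1934
Anchor: Jan 1, 1934. With p = 1934 - 1 = 1933: (p + p//4 - p//100 + p//400) mod 7 = (1933 + 483 - 19 + 4) mod 7 = 2401 mod 7 = 0 -> Monday (Mon=0 ... Sun=6)
Days before November (Jan-Oct): 304; offset = 304 + 22 - 1 = 325
Weekday index = (0 + 325) mod 7 = 3

Day of the week: Thursday


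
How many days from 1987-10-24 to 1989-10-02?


From 1987-10-24 to 1989-10-02
1987-10-24: days before October = 31 + 28 + 31 + 30 + 31 + 30 + 31 + 31 + 30 = 273 (1987 is not a leap year); day of year = 273 + 24 = 297
1989-10-02: days before October = 31 + 28 + 31 + 30 + 31 + 30 + 31 + 31 + 30 = 273 (1989 is not a leap year); day of year = 273 + 2 = 275
Rest of 1987: 365 - 297 = 68
Full years 1988 (366): 366
Total = 68 + 366 + 275 = 709

709 days


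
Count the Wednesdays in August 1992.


August 1992 has 31 days
Anchor: Jan 1, 1992. With p = 1992 - 1 = 1991: (p + p//4 - p//100 + p//400) mod 7 = (1991 + 497 - 19 + 4) mod 7 = 2473 mod 7 = 2 -> Wednesday (Mon=0 ... Sun=6)
Days before August (Jan-Jul): 213; August 1 index = (2 + 213) mod 7 = 5 -> Saturday
First Wednesday is August 5
Wednesdays: 5, 12, 19, 26

4 Wednesdays
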